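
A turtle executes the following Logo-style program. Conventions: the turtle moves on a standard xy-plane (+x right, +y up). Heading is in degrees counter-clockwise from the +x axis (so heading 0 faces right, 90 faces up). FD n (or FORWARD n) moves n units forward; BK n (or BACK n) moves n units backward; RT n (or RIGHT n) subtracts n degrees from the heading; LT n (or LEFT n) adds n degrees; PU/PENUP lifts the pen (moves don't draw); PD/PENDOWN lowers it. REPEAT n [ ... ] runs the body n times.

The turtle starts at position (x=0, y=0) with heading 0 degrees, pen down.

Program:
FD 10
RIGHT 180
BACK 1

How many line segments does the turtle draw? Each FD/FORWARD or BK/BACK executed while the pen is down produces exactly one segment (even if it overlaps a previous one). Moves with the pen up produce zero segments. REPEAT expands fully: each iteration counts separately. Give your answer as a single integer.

Executing turtle program step by step:
Start: pos=(0,0), heading=0, pen down
FD 10: (0,0) -> (10,0) [heading=0, draw]
RT 180: heading 0 -> 180
BK 1: (10,0) -> (11,0) [heading=180, draw]
Final: pos=(11,0), heading=180, 2 segment(s) drawn
Segments drawn: 2

Answer: 2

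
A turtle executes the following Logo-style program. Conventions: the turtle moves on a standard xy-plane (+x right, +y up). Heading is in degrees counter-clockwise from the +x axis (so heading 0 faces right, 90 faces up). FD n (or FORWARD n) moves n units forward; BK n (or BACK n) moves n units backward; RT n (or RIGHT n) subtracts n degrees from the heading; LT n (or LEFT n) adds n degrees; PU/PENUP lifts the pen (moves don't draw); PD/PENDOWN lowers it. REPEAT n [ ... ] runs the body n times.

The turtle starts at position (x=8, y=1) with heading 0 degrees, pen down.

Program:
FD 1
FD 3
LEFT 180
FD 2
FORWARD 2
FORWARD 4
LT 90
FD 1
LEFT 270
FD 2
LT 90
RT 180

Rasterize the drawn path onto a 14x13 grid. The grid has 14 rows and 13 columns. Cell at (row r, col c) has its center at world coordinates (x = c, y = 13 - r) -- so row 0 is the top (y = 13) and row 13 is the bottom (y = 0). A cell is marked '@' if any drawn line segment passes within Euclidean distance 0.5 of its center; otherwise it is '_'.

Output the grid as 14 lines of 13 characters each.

Answer: _____________
_____________
_____________
_____________
_____________
_____________
_____________
_____________
_____________
_____________
_____________
_____________
____@@@@@@@@@
__@@@________

Derivation:
Segment 0: (8,1) -> (9,1)
Segment 1: (9,1) -> (12,1)
Segment 2: (12,1) -> (10,1)
Segment 3: (10,1) -> (8,1)
Segment 4: (8,1) -> (4,1)
Segment 5: (4,1) -> (4,0)
Segment 6: (4,0) -> (2,0)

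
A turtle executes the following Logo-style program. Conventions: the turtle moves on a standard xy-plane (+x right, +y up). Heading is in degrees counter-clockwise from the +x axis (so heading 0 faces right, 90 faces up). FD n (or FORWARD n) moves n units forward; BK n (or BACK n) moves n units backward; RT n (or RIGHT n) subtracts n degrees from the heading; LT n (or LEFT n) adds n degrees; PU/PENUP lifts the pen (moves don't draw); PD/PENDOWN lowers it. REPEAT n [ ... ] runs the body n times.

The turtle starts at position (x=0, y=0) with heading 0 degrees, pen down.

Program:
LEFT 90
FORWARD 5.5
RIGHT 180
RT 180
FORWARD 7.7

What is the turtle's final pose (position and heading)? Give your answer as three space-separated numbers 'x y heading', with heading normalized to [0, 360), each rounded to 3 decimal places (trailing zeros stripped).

Answer: 0 13.2 90

Derivation:
Executing turtle program step by step:
Start: pos=(0,0), heading=0, pen down
LT 90: heading 0 -> 90
FD 5.5: (0,0) -> (0,5.5) [heading=90, draw]
RT 180: heading 90 -> 270
RT 180: heading 270 -> 90
FD 7.7: (0,5.5) -> (0,13.2) [heading=90, draw]
Final: pos=(0,13.2), heading=90, 2 segment(s) drawn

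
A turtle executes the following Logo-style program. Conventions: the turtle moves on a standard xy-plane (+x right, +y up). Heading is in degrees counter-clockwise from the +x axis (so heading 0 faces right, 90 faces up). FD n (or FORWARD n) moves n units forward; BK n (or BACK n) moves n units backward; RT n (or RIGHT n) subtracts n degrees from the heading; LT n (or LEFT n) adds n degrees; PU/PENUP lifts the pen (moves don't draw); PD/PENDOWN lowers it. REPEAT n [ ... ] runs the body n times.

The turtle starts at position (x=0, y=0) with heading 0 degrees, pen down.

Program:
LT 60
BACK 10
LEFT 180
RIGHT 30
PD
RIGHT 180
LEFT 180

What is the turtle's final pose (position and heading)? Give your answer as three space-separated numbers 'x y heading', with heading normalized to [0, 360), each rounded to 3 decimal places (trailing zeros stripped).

Answer: -5 -8.66 210

Derivation:
Executing turtle program step by step:
Start: pos=(0,0), heading=0, pen down
LT 60: heading 0 -> 60
BK 10: (0,0) -> (-5,-8.66) [heading=60, draw]
LT 180: heading 60 -> 240
RT 30: heading 240 -> 210
PD: pen down
RT 180: heading 210 -> 30
LT 180: heading 30 -> 210
Final: pos=(-5,-8.66), heading=210, 1 segment(s) drawn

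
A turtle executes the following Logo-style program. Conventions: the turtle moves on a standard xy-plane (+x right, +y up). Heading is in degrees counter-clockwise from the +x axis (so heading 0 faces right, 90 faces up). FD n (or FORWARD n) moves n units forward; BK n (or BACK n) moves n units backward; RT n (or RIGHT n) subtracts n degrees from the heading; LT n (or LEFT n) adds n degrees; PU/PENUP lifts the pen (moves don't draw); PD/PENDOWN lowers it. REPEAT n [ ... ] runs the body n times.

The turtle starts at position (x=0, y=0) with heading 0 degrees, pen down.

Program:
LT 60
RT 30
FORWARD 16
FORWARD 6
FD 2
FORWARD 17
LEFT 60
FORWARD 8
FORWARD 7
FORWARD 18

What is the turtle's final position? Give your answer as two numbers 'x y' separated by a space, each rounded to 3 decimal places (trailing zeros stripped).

Executing turtle program step by step:
Start: pos=(0,0), heading=0, pen down
LT 60: heading 0 -> 60
RT 30: heading 60 -> 30
FD 16: (0,0) -> (13.856,8) [heading=30, draw]
FD 6: (13.856,8) -> (19.053,11) [heading=30, draw]
FD 2: (19.053,11) -> (20.785,12) [heading=30, draw]
FD 17: (20.785,12) -> (35.507,20.5) [heading=30, draw]
LT 60: heading 30 -> 90
FD 8: (35.507,20.5) -> (35.507,28.5) [heading=90, draw]
FD 7: (35.507,28.5) -> (35.507,35.5) [heading=90, draw]
FD 18: (35.507,35.5) -> (35.507,53.5) [heading=90, draw]
Final: pos=(35.507,53.5), heading=90, 7 segment(s) drawn

Answer: 35.507 53.5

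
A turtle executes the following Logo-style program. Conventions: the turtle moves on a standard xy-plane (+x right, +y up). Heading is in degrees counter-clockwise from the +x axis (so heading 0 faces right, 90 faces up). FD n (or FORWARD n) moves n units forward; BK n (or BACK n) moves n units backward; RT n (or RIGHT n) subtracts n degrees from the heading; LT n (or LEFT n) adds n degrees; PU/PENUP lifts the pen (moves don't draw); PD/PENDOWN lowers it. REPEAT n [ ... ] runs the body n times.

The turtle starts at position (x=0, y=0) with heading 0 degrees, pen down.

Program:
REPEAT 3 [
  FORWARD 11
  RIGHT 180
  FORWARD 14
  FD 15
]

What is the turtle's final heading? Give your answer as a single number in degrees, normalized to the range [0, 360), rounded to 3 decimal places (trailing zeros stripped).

Executing turtle program step by step:
Start: pos=(0,0), heading=0, pen down
REPEAT 3 [
  -- iteration 1/3 --
  FD 11: (0,0) -> (11,0) [heading=0, draw]
  RT 180: heading 0 -> 180
  FD 14: (11,0) -> (-3,0) [heading=180, draw]
  FD 15: (-3,0) -> (-18,0) [heading=180, draw]
  -- iteration 2/3 --
  FD 11: (-18,0) -> (-29,0) [heading=180, draw]
  RT 180: heading 180 -> 0
  FD 14: (-29,0) -> (-15,0) [heading=0, draw]
  FD 15: (-15,0) -> (0,0) [heading=0, draw]
  -- iteration 3/3 --
  FD 11: (0,0) -> (11,0) [heading=0, draw]
  RT 180: heading 0 -> 180
  FD 14: (11,0) -> (-3,0) [heading=180, draw]
  FD 15: (-3,0) -> (-18,0) [heading=180, draw]
]
Final: pos=(-18,0), heading=180, 9 segment(s) drawn

Answer: 180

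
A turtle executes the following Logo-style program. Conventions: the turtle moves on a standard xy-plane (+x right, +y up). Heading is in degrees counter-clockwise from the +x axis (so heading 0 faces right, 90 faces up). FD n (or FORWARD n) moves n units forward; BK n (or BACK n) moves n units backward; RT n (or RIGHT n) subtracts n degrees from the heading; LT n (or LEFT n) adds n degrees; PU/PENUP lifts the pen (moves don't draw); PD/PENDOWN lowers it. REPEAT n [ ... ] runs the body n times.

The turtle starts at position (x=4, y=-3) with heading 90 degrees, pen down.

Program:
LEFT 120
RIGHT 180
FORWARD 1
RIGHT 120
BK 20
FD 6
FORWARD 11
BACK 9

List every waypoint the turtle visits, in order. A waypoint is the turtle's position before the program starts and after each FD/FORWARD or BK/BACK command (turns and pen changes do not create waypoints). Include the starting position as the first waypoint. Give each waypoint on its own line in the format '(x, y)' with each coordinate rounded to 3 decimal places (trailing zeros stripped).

Answer: (4, -3)
(4.866, -2.5)
(4.866, 17.5)
(4.866, 11.5)
(4.866, 0.5)
(4.866, 9.5)

Derivation:
Executing turtle program step by step:
Start: pos=(4,-3), heading=90, pen down
LT 120: heading 90 -> 210
RT 180: heading 210 -> 30
FD 1: (4,-3) -> (4.866,-2.5) [heading=30, draw]
RT 120: heading 30 -> 270
BK 20: (4.866,-2.5) -> (4.866,17.5) [heading=270, draw]
FD 6: (4.866,17.5) -> (4.866,11.5) [heading=270, draw]
FD 11: (4.866,11.5) -> (4.866,0.5) [heading=270, draw]
BK 9: (4.866,0.5) -> (4.866,9.5) [heading=270, draw]
Final: pos=(4.866,9.5), heading=270, 5 segment(s) drawn
Waypoints (6 total):
(4, -3)
(4.866, -2.5)
(4.866, 17.5)
(4.866, 11.5)
(4.866, 0.5)
(4.866, 9.5)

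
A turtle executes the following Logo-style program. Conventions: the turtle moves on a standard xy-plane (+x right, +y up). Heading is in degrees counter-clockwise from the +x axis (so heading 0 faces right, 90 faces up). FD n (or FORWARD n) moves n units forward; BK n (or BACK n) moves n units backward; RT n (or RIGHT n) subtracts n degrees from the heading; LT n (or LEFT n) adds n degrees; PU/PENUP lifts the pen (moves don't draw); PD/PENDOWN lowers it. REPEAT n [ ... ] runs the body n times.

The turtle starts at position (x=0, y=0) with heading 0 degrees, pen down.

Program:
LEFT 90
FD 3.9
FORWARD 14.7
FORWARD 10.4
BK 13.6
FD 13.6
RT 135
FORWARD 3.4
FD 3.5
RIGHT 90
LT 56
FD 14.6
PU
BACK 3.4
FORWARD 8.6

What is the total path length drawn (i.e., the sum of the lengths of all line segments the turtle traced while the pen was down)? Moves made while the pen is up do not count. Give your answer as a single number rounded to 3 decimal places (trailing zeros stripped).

Answer: 77.7

Derivation:
Executing turtle program step by step:
Start: pos=(0,0), heading=0, pen down
LT 90: heading 0 -> 90
FD 3.9: (0,0) -> (0,3.9) [heading=90, draw]
FD 14.7: (0,3.9) -> (0,18.6) [heading=90, draw]
FD 10.4: (0,18.6) -> (0,29) [heading=90, draw]
BK 13.6: (0,29) -> (0,15.4) [heading=90, draw]
FD 13.6: (0,15.4) -> (0,29) [heading=90, draw]
RT 135: heading 90 -> 315
FD 3.4: (0,29) -> (2.404,26.596) [heading=315, draw]
FD 3.5: (2.404,26.596) -> (4.879,24.121) [heading=315, draw]
RT 90: heading 315 -> 225
LT 56: heading 225 -> 281
FD 14.6: (4.879,24.121) -> (7.665,9.789) [heading=281, draw]
PU: pen up
BK 3.4: (7.665,9.789) -> (7.016,13.127) [heading=281, move]
FD 8.6: (7.016,13.127) -> (8.657,4.685) [heading=281, move]
Final: pos=(8.657,4.685), heading=281, 8 segment(s) drawn

Segment lengths:
  seg 1: (0,0) -> (0,3.9), length = 3.9
  seg 2: (0,3.9) -> (0,18.6), length = 14.7
  seg 3: (0,18.6) -> (0,29), length = 10.4
  seg 4: (0,29) -> (0,15.4), length = 13.6
  seg 5: (0,15.4) -> (0,29), length = 13.6
  seg 6: (0,29) -> (2.404,26.596), length = 3.4
  seg 7: (2.404,26.596) -> (4.879,24.121), length = 3.5
  seg 8: (4.879,24.121) -> (7.665,9.789), length = 14.6
Total = 77.7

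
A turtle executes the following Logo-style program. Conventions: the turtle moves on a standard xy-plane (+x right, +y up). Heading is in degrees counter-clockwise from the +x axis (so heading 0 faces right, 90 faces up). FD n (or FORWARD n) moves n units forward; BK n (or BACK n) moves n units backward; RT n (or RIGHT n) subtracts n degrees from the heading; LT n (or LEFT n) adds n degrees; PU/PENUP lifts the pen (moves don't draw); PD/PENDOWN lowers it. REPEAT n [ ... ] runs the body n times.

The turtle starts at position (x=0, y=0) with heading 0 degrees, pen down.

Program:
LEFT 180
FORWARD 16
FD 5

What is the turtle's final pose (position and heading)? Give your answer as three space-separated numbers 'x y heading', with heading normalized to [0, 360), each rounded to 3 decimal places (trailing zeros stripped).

Answer: -21 0 180

Derivation:
Executing turtle program step by step:
Start: pos=(0,0), heading=0, pen down
LT 180: heading 0 -> 180
FD 16: (0,0) -> (-16,0) [heading=180, draw]
FD 5: (-16,0) -> (-21,0) [heading=180, draw]
Final: pos=(-21,0), heading=180, 2 segment(s) drawn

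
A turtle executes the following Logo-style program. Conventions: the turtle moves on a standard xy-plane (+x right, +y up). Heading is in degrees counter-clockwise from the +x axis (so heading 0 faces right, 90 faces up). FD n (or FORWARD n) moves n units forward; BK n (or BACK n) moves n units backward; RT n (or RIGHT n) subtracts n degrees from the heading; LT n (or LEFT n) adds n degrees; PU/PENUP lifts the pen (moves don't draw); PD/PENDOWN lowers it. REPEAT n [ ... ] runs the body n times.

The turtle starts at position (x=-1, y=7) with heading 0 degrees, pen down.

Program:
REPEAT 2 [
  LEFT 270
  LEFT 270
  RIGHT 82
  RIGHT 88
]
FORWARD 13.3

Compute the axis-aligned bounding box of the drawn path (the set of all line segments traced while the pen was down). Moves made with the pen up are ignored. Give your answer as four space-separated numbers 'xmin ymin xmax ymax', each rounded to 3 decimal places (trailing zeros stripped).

Executing turtle program step by step:
Start: pos=(-1,7), heading=0, pen down
REPEAT 2 [
  -- iteration 1/2 --
  LT 270: heading 0 -> 270
  LT 270: heading 270 -> 180
  RT 82: heading 180 -> 98
  RT 88: heading 98 -> 10
  -- iteration 2/2 --
  LT 270: heading 10 -> 280
  LT 270: heading 280 -> 190
  RT 82: heading 190 -> 108
  RT 88: heading 108 -> 20
]
FD 13.3: (-1,7) -> (11.498,11.549) [heading=20, draw]
Final: pos=(11.498,11.549), heading=20, 1 segment(s) drawn

Segment endpoints: x in {-1, 11.498}, y in {7, 11.549}
xmin=-1, ymin=7, xmax=11.498, ymax=11.549

Answer: -1 7 11.498 11.549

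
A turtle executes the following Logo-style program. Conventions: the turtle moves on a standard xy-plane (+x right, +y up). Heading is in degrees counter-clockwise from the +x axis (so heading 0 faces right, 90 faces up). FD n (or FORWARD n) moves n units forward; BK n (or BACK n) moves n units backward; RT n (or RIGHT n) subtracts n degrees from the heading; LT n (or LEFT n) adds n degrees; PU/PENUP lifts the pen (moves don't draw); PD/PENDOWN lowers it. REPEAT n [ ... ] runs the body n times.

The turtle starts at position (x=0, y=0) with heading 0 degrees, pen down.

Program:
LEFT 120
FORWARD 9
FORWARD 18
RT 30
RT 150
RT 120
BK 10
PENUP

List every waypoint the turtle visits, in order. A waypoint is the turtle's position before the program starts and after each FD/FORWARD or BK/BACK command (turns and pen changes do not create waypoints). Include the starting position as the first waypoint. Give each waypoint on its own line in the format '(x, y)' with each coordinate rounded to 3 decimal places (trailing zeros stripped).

Answer: (0, 0)
(-4.5, 7.794)
(-13.5, 23.383)
(-3.5, 23.383)

Derivation:
Executing turtle program step by step:
Start: pos=(0,0), heading=0, pen down
LT 120: heading 0 -> 120
FD 9: (0,0) -> (-4.5,7.794) [heading=120, draw]
FD 18: (-4.5,7.794) -> (-13.5,23.383) [heading=120, draw]
RT 30: heading 120 -> 90
RT 150: heading 90 -> 300
RT 120: heading 300 -> 180
BK 10: (-13.5,23.383) -> (-3.5,23.383) [heading=180, draw]
PU: pen up
Final: pos=(-3.5,23.383), heading=180, 3 segment(s) drawn
Waypoints (4 total):
(0, 0)
(-4.5, 7.794)
(-13.5, 23.383)
(-3.5, 23.383)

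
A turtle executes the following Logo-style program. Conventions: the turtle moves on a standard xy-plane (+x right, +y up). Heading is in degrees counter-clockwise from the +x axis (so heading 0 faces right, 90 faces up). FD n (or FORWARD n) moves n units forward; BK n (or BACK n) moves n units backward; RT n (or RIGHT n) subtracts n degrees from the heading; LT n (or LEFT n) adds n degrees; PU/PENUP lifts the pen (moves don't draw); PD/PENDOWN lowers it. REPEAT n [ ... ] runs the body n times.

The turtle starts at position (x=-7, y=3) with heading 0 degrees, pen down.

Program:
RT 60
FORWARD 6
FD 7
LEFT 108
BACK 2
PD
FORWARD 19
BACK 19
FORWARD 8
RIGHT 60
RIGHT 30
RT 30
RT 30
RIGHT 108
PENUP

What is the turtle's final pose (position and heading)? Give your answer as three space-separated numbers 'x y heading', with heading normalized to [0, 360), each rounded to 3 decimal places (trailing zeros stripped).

Answer: 3.515 -3.799 150

Derivation:
Executing turtle program step by step:
Start: pos=(-7,3), heading=0, pen down
RT 60: heading 0 -> 300
FD 6: (-7,3) -> (-4,-2.196) [heading=300, draw]
FD 7: (-4,-2.196) -> (-0.5,-8.258) [heading=300, draw]
LT 108: heading 300 -> 48
BK 2: (-0.5,-8.258) -> (-1.838,-9.745) [heading=48, draw]
PD: pen down
FD 19: (-1.838,-9.745) -> (10.875,4.375) [heading=48, draw]
BK 19: (10.875,4.375) -> (-1.838,-9.745) [heading=48, draw]
FD 8: (-1.838,-9.745) -> (3.515,-3.799) [heading=48, draw]
RT 60: heading 48 -> 348
RT 30: heading 348 -> 318
RT 30: heading 318 -> 288
RT 30: heading 288 -> 258
RT 108: heading 258 -> 150
PU: pen up
Final: pos=(3.515,-3.799), heading=150, 6 segment(s) drawn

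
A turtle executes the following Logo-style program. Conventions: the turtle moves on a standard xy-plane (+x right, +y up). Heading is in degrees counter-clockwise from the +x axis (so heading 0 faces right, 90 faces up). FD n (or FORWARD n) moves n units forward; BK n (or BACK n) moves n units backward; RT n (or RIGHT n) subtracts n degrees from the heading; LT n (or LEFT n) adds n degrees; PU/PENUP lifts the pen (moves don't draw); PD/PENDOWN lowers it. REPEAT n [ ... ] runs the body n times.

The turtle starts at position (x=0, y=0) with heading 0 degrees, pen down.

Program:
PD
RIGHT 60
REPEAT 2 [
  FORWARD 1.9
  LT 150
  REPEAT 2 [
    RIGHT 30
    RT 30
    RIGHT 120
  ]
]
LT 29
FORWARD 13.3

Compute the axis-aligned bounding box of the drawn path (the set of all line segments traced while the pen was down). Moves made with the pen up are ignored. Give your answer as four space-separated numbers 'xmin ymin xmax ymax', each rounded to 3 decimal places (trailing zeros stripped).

Answer: 0 -13.043 0.95 0.255

Derivation:
Executing turtle program step by step:
Start: pos=(0,0), heading=0, pen down
PD: pen down
RT 60: heading 0 -> 300
REPEAT 2 [
  -- iteration 1/2 --
  FD 1.9: (0,0) -> (0.95,-1.645) [heading=300, draw]
  LT 150: heading 300 -> 90
  REPEAT 2 [
    -- iteration 1/2 --
    RT 30: heading 90 -> 60
    RT 30: heading 60 -> 30
    RT 120: heading 30 -> 270
    -- iteration 2/2 --
    RT 30: heading 270 -> 240
    RT 30: heading 240 -> 210
    RT 120: heading 210 -> 90
  ]
  -- iteration 2/2 --
  FD 1.9: (0.95,-1.645) -> (0.95,0.255) [heading=90, draw]
  LT 150: heading 90 -> 240
  REPEAT 2 [
    -- iteration 1/2 --
    RT 30: heading 240 -> 210
    RT 30: heading 210 -> 180
    RT 120: heading 180 -> 60
    -- iteration 2/2 --
    RT 30: heading 60 -> 30
    RT 30: heading 30 -> 0
    RT 120: heading 0 -> 240
  ]
]
LT 29: heading 240 -> 269
FD 13.3: (0.95,0.255) -> (0.718,-13.043) [heading=269, draw]
Final: pos=(0.718,-13.043), heading=269, 3 segment(s) drawn

Segment endpoints: x in {0, 0.718, 0.95, 0.95}, y in {-13.043, -1.645, 0, 0.255}
xmin=0, ymin=-13.043, xmax=0.95, ymax=0.255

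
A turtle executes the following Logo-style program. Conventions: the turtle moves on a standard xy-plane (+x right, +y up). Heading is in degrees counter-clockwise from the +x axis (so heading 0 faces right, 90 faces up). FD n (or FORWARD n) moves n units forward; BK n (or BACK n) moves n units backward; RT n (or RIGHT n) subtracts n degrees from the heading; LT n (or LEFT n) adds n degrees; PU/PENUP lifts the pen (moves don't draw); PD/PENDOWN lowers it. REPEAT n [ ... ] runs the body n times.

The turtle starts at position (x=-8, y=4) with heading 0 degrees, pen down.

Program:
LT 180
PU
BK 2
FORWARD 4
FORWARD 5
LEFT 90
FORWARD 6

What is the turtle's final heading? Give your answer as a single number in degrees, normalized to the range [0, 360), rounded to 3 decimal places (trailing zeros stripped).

Executing turtle program step by step:
Start: pos=(-8,4), heading=0, pen down
LT 180: heading 0 -> 180
PU: pen up
BK 2: (-8,4) -> (-6,4) [heading=180, move]
FD 4: (-6,4) -> (-10,4) [heading=180, move]
FD 5: (-10,4) -> (-15,4) [heading=180, move]
LT 90: heading 180 -> 270
FD 6: (-15,4) -> (-15,-2) [heading=270, move]
Final: pos=(-15,-2), heading=270, 0 segment(s) drawn

Answer: 270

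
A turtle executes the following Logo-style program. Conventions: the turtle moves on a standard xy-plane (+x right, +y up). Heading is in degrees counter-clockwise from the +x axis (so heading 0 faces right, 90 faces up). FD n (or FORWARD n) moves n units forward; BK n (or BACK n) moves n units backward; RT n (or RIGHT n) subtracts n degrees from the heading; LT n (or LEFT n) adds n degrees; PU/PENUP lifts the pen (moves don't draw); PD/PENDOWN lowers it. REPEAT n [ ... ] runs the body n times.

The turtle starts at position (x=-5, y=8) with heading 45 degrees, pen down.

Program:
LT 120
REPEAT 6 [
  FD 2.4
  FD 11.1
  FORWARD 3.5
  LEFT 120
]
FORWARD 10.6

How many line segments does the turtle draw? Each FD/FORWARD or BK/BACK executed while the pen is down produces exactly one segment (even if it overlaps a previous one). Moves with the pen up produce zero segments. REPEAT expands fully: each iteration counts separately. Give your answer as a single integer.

Answer: 19

Derivation:
Executing turtle program step by step:
Start: pos=(-5,8), heading=45, pen down
LT 120: heading 45 -> 165
REPEAT 6 [
  -- iteration 1/6 --
  FD 2.4: (-5,8) -> (-7.318,8.621) [heading=165, draw]
  FD 11.1: (-7.318,8.621) -> (-18.04,11.494) [heading=165, draw]
  FD 3.5: (-18.04,11.494) -> (-21.421,12.4) [heading=165, draw]
  LT 120: heading 165 -> 285
  -- iteration 2/6 --
  FD 2.4: (-21.421,12.4) -> (-20.8,10.082) [heading=285, draw]
  FD 11.1: (-20.8,10.082) -> (-17.927,-0.64) [heading=285, draw]
  FD 3.5: (-17.927,-0.64) -> (-17.021,-4.021) [heading=285, draw]
  LT 120: heading 285 -> 45
  -- iteration 3/6 --
  FD 2.4: (-17.021,-4.021) -> (-15.324,-2.324) [heading=45, draw]
  FD 11.1: (-15.324,-2.324) -> (-7.475,5.525) [heading=45, draw]
  FD 3.5: (-7.475,5.525) -> (-5,8) [heading=45, draw]
  LT 120: heading 45 -> 165
  -- iteration 4/6 --
  FD 2.4: (-5,8) -> (-7.318,8.621) [heading=165, draw]
  FD 11.1: (-7.318,8.621) -> (-18.04,11.494) [heading=165, draw]
  FD 3.5: (-18.04,11.494) -> (-21.421,12.4) [heading=165, draw]
  LT 120: heading 165 -> 285
  -- iteration 5/6 --
  FD 2.4: (-21.421,12.4) -> (-20.8,10.082) [heading=285, draw]
  FD 11.1: (-20.8,10.082) -> (-17.927,-0.64) [heading=285, draw]
  FD 3.5: (-17.927,-0.64) -> (-17.021,-4.021) [heading=285, draw]
  LT 120: heading 285 -> 45
  -- iteration 6/6 --
  FD 2.4: (-17.021,-4.021) -> (-15.324,-2.324) [heading=45, draw]
  FD 11.1: (-15.324,-2.324) -> (-7.475,5.525) [heading=45, draw]
  FD 3.5: (-7.475,5.525) -> (-5,8) [heading=45, draw]
  LT 120: heading 45 -> 165
]
FD 10.6: (-5,8) -> (-15.239,10.743) [heading=165, draw]
Final: pos=(-15.239,10.743), heading=165, 19 segment(s) drawn
Segments drawn: 19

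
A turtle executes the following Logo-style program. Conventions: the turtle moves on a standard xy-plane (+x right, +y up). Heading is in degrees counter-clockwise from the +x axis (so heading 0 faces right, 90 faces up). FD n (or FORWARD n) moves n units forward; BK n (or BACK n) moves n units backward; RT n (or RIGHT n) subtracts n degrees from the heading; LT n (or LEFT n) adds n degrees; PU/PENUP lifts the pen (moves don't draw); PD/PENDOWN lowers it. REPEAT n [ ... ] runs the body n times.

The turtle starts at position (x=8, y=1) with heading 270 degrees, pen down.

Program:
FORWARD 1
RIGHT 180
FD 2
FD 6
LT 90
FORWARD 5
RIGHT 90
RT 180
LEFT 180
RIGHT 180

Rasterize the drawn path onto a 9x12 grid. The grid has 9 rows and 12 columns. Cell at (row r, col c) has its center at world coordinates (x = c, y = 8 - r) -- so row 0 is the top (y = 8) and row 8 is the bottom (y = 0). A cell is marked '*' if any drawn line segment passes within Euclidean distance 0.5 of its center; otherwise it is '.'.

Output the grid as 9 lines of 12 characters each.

Answer: ...******...
........*...
........*...
........*...
........*...
........*...
........*...
........*...
........*...

Derivation:
Segment 0: (8,1) -> (8,0)
Segment 1: (8,0) -> (8,2)
Segment 2: (8,2) -> (8,8)
Segment 3: (8,8) -> (3,8)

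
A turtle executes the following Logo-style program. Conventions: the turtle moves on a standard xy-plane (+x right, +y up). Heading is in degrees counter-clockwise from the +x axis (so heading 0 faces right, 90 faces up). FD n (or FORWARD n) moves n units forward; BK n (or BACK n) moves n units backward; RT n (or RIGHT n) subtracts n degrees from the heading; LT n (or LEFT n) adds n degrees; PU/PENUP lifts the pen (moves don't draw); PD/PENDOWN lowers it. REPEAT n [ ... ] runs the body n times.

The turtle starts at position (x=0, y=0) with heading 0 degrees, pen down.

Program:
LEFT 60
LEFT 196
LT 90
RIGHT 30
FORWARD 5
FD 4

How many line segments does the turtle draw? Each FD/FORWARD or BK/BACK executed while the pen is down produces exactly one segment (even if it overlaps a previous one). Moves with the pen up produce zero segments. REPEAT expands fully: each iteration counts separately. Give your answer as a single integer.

Answer: 2

Derivation:
Executing turtle program step by step:
Start: pos=(0,0), heading=0, pen down
LT 60: heading 0 -> 60
LT 196: heading 60 -> 256
LT 90: heading 256 -> 346
RT 30: heading 346 -> 316
FD 5: (0,0) -> (3.597,-3.473) [heading=316, draw]
FD 4: (3.597,-3.473) -> (6.474,-6.252) [heading=316, draw]
Final: pos=(6.474,-6.252), heading=316, 2 segment(s) drawn
Segments drawn: 2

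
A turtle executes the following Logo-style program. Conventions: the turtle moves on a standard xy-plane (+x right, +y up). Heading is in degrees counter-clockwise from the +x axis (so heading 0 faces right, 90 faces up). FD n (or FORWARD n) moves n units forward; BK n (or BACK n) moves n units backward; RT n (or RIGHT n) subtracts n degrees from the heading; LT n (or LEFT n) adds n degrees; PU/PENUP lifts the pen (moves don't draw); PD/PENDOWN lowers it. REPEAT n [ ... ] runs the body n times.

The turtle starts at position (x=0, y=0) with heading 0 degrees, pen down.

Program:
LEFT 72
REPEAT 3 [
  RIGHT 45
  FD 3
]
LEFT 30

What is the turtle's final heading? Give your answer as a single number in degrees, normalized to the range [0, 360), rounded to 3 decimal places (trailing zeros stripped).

Answer: 327

Derivation:
Executing turtle program step by step:
Start: pos=(0,0), heading=0, pen down
LT 72: heading 0 -> 72
REPEAT 3 [
  -- iteration 1/3 --
  RT 45: heading 72 -> 27
  FD 3: (0,0) -> (2.673,1.362) [heading=27, draw]
  -- iteration 2/3 --
  RT 45: heading 27 -> 342
  FD 3: (2.673,1.362) -> (5.526,0.435) [heading=342, draw]
  -- iteration 3/3 --
  RT 45: heading 342 -> 297
  FD 3: (5.526,0.435) -> (6.888,-2.238) [heading=297, draw]
]
LT 30: heading 297 -> 327
Final: pos=(6.888,-2.238), heading=327, 3 segment(s) drawn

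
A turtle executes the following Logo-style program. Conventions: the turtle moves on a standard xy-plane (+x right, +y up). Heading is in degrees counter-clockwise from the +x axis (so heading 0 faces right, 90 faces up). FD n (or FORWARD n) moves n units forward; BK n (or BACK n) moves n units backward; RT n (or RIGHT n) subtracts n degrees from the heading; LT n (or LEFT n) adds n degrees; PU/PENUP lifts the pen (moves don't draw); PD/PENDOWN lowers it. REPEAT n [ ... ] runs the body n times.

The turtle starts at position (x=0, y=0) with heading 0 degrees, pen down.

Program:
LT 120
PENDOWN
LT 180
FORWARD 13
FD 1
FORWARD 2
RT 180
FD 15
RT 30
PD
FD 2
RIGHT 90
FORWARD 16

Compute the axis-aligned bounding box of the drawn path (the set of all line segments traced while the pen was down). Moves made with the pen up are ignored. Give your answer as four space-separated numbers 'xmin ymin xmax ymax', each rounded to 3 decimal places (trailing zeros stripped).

Executing turtle program step by step:
Start: pos=(0,0), heading=0, pen down
LT 120: heading 0 -> 120
PD: pen down
LT 180: heading 120 -> 300
FD 13: (0,0) -> (6.5,-11.258) [heading=300, draw]
FD 1: (6.5,-11.258) -> (7,-12.124) [heading=300, draw]
FD 2: (7,-12.124) -> (8,-13.856) [heading=300, draw]
RT 180: heading 300 -> 120
FD 15: (8,-13.856) -> (0.5,-0.866) [heading=120, draw]
RT 30: heading 120 -> 90
PD: pen down
FD 2: (0.5,-0.866) -> (0.5,1.134) [heading=90, draw]
RT 90: heading 90 -> 0
FD 16: (0.5,1.134) -> (16.5,1.134) [heading=0, draw]
Final: pos=(16.5,1.134), heading=0, 6 segment(s) drawn

Segment endpoints: x in {0, 0.5, 0.5, 6.5, 7, 8, 16.5}, y in {-13.856, -12.124, -11.258, -0.866, 0, 1.134}
xmin=0, ymin=-13.856, xmax=16.5, ymax=1.134

Answer: 0 -13.856 16.5 1.134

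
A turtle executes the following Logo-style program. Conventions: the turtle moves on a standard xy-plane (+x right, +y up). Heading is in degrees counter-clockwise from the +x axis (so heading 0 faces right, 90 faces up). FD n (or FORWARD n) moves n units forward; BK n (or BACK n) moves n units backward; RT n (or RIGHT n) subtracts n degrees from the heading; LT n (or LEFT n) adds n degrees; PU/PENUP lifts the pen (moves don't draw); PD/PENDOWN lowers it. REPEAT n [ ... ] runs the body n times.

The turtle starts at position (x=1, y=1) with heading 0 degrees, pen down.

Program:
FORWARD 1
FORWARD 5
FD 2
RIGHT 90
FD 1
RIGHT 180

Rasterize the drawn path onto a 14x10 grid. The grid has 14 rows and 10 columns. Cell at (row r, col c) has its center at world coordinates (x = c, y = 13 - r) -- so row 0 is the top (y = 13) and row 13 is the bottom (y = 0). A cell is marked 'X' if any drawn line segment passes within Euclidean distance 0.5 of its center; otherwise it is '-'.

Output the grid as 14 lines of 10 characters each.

Answer: ----------
----------
----------
----------
----------
----------
----------
----------
----------
----------
----------
----------
-XXXXXXXXX
---------X

Derivation:
Segment 0: (1,1) -> (2,1)
Segment 1: (2,1) -> (7,1)
Segment 2: (7,1) -> (9,1)
Segment 3: (9,1) -> (9,0)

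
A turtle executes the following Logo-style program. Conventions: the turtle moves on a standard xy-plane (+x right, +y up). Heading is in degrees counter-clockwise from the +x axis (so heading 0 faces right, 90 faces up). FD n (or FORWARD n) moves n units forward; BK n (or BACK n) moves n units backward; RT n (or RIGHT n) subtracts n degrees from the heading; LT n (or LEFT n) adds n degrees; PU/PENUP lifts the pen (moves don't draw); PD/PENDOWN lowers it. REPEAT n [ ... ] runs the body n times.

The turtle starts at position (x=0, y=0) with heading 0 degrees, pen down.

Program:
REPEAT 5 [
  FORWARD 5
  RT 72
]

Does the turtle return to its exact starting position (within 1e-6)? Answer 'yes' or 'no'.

Executing turtle program step by step:
Start: pos=(0,0), heading=0, pen down
REPEAT 5 [
  -- iteration 1/5 --
  FD 5: (0,0) -> (5,0) [heading=0, draw]
  RT 72: heading 0 -> 288
  -- iteration 2/5 --
  FD 5: (5,0) -> (6.545,-4.755) [heading=288, draw]
  RT 72: heading 288 -> 216
  -- iteration 3/5 --
  FD 5: (6.545,-4.755) -> (2.5,-7.694) [heading=216, draw]
  RT 72: heading 216 -> 144
  -- iteration 4/5 --
  FD 5: (2.5,-7.694) -> (-1.545,-4.755) [heading=144, draw]
  RT 72: heading 144 -> 72
  -- iteration 5/5 --
  FD 5: (-1.545,-4.755) -> (0,0) [heading=72, draw]
  RT 72: heading 72 -> 0
]
Final: pos=(0,0), heading=0, 5 segment(s) drawn

Start position: (0, 0)
Final position: (0, 0)
Distance = 0; < 1e-6 -> CLOSED

Answer: yes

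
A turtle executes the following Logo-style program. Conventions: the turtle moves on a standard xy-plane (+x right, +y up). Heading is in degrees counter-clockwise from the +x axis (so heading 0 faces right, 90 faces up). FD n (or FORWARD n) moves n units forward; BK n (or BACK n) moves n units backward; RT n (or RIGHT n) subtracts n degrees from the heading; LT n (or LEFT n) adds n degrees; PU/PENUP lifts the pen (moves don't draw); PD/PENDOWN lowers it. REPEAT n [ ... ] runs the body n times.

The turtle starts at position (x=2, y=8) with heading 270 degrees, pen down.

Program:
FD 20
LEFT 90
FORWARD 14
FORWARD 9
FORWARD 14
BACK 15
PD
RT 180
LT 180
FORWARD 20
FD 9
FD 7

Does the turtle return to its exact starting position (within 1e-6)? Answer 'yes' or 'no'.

Executing turtle program step by step:
Start: pos=(2,8), heading=270, pen down
FD 20: (2,8) -> (2,-12) [heading=270, draw]
LT 90: heading 270 -> 0
FD 14: (2,-12) -> (16,-12) [heading=0, draw]
FD 9: (16,-12) -> (25,-12) [heading=0, draw]
FD 14: (25,-12) -> (39,-12) [heading=0, draw]
BK 15: (39,-12) -> (24,-12) [heading=0, draw]
PD: pen down
RT 180: heading 0 -> 180
LT 180: heading 180 -> 0
FD 20: (24,-12) -> (44,-12) [heading=0, draw]
FD 9: (44,-12) -> (53,-12) [heading=0, draw]
FD 7: (53,-12) -> (60,-12) [heading=0, draw]
Final: pos=(60,-12), heading=0, 8 segment(s) drawn

Start position: (2, 8)
Final position: (60, -12)
Distance = 61.351; >= 1e-6 -> NOT closed

Answer: no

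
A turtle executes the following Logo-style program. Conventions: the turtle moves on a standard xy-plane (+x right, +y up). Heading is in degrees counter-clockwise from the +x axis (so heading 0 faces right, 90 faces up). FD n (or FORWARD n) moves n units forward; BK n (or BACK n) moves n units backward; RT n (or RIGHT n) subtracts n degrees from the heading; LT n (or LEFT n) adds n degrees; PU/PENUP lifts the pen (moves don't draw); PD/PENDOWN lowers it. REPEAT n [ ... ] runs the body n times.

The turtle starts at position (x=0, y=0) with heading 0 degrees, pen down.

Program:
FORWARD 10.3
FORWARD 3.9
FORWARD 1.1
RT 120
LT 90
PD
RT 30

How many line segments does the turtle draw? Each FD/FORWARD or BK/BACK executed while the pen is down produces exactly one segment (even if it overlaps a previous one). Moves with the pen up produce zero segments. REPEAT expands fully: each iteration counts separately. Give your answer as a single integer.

Executing turtle program step by step:
Start: pos=(0,0), heading=0, pen down
FD 10.3: (0,0) -> (10.3,0) [heading=0, draw]
FD 3.9: (10.3,0) -> (14.2,0) [heading=0, draw]
FD 1.1: (14.2,0) -> (15.3,0) [heading=0, draw]
RT 120: heading 0 -> 240
LT 90: heading 240 -> 330
PD: pen down
RT 30: heading 330 -> 300
Final: pos=(15.3,0), heading=300, 3 segment(s) drawn
Segments drawn: 3

Answer: 3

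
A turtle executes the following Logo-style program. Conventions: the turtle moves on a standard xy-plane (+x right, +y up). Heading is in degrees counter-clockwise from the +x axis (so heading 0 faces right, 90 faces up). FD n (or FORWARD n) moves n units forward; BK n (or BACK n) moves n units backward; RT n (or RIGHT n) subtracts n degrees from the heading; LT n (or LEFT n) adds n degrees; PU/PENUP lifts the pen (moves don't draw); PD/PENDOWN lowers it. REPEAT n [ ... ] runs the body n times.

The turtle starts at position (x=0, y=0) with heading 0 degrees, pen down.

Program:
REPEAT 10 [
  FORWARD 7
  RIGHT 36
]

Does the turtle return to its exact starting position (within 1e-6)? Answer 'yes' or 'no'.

Answer: yes

Derivation:
Executing turtle program step by step:
Start: pos=(0,0), heading=0, pen down
REPEAT 10 [
  -- iteration 1/10 --
  FD 7: (0,0) -> (7,0) [heading=0, draw]
  RT 36: heading 0 -> 324
  -- iteration 2/10 --
  FD 7: (7,0) -> (12.663,-4.114) [heading=324, draw]
  RT 36: heading 324 -> 288
  -- iteration 3/10 --
  FD 7: (12.663,-4.114) -> (14.826,-10.772) [heading=288, draw]
  RT 36: heading 288 -> 252
  -- iteration 4/10 --
  FD 7: (14.826,-10.772) -> (12.663,-17.429) [heading=252, draw]
  RT 36: heading 252 -> 216
  -- iteration 5/10 --
  FD 7: (12.663,-17.429) -> (7,-21.544) [heading=216, draw]
  RT 36: heading 216 -> 180
  -- iteration 6/10 --
  FD 7: (7,-21.544) -> (0,-21.544) [heading=180, draw]
  RT 36: heading 180 -> 144
  -- iteration 7/10 --
  FD 7: (0,-21.544) -> (-5.663,-17.429) [heading=144, draw]
  RT 36: heading 144 -> 108
  -- iteration 8/10 --
  FD 7: (-5.663,-17.429) -> (-7.826,-10.772) [heading=108, draw]
  RT 36: heading 108 -> 72
  -- iteration 9/10 --
  FD 7: (-7.826,-10.772) -> (-5.663,-4.114) [heading=72, draw]
  RT 36: heading 72 -> 36
  -- iteration 10/10 --
  FD 7: (-5.663,-4.114) -> (0,0) [heading=36, draw]
  RT 36: heading 36 -> 0
]
Final: pos=(0,0), heading=0, 10 segment(s) drawn

Start position: (0, 0)
Final position: (0, 0)
Distance = 0; < 1e-6 -> CLOSED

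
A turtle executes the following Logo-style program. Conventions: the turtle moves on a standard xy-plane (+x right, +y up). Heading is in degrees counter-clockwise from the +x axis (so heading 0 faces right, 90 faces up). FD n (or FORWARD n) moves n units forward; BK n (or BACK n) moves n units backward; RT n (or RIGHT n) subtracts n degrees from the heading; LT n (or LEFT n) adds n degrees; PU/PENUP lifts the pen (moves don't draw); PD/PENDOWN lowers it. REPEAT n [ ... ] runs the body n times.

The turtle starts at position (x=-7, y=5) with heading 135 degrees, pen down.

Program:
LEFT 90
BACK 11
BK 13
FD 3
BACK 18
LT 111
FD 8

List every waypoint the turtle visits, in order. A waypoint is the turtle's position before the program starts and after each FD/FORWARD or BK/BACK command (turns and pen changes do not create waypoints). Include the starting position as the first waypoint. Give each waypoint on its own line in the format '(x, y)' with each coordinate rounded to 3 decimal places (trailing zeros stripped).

Executing turtle program step by step:
Start: pos=(-7,5), heading=135, pen down
LT 90: heading 135 -> 225
BK 11: (-7,5) -> (0.778,12.778) [heading=225, draw]
BK 13: (0.778,12.778) -> (9.971,21.971) [heading=225, draw]
FD 3: (9.971,21.971) -> (7.849,19.849) [heading=225, draw]
BK 18: (7.849,19.849) -> (20.577,32.577) [heading=225, draw]
LT 111: heading 225 -> 336
FD 8: (20.577,32.577) -> (27.886,29.323) [heading=336, draw]
Final: pos=(27.886,29.323), heading=336, 5 segment(s) drawn
Waypoints (6 total):
(-7, 5)
(0.778, 12.778)
(9.971, 21.971)
(7.849, 19.849)
(20.577, 32.577)
(27.886, 29.323)

Answer: (-7, 5)
(0.778, 12.778)
(9.971, 21.971)
(7.849, 19.849)
(20.577, 32.577)
(27.886, 29.323)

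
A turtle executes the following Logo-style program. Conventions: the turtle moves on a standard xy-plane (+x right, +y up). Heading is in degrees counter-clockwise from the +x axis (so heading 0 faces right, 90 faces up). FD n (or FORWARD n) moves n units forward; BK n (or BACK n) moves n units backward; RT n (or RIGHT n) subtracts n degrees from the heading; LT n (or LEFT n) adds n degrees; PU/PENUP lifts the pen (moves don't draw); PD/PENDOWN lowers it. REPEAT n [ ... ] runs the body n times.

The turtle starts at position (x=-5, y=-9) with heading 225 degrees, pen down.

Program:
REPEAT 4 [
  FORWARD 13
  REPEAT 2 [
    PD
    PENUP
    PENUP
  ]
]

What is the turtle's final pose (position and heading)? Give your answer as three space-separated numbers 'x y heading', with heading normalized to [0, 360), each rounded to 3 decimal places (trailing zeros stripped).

Answer: -41.77 -45.77 225

Derivation:
Executing turtle program step by step:
Start: pos=(-5,-9), heading=225, pen down
REPEAT 4 [
  -- iteration 1/4 --
  FD 13: (-5,-9) -> (-14.192,-18.192) [heading=225, draw]
  REPEAT 2 [
    -- iteration 1/2 --
    PD: pen down
    PU: pen up
    PU: pen up
    -- iteration 2/2 --
    PD: pen down
    PU: pen up
    PU: pen up
  ]
  -- iteration 2/4 --
  FD 13: (-14.192,-18.192) -> (-23.385,-27.385) [heading=225, move]
  REPEAT 2 [
    -- iteration 1/2 --
    PD: pen down
    PU: pen up
    PU: pen up
    -- iteration 2/2 --
    PD: pen down
    PU: pen up
    PU: pen up
  ]
  -- iteration 3/4 --
  FD 13: (-23.385,-27.385) -> (-32.577,-36.577) [heading=225, move]
  REPEAT 2 [
    -- iteration 1/2 --
    PD: pen down
    PU: pen up
    PU: pen up
    -- iteration 2/2 --
    PD: pen down
    PU: pen up
    PU: pen up
  ]
  -- iteration 4/4 --
  FD 13: (-32.577,-36.577) -> (-41.77,-45.77) [heading=225, move]
  REPEAT 2 [
    -- iteration 1/2 --
    PD: pen down
    PU: pen up
    PU: pen up
    -- iteration 2/2 --
    PD: pen down
    PU: pen up
    PU: pen up
  ]
]
Final: pos=(-41.77,-45.77), heading=225, 1 segment(s) drawn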